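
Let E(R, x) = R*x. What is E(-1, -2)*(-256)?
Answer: -512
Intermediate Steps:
E(-1, -2)*(-256) = -1*(-2)*(-256) = 2*(-256) = -512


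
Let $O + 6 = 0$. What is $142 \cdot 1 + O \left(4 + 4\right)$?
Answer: $94$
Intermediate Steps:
$O = -6$ ($O = -6 + 0 = -6$)
$142 \cdot 1 + O \left(4 + 4\right) = 142 \cdot 1 - 6 \left(4 + 4\right) = 142 - 48 = 94$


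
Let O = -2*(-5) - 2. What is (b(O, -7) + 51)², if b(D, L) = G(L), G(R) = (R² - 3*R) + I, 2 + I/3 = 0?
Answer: 13225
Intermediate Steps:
I = -6 (I = -6 + 3*0 = -6 + 0 = -6)
O = 8 (O = 10 - 2 = 8)
G(R) = -6 + R² - 3*R (G(R) = (R² - 3*R) - 6 = -6 + R² - 3*R)
b(D, L) = -6 + L² - 3*L
(b(O, -7) + 51)² = ((-6 + (-7)² - 3*(-7)) + 51)² = ((-6 + 49 + 21) + 51)² = (64 + 51)² = 115² = 13225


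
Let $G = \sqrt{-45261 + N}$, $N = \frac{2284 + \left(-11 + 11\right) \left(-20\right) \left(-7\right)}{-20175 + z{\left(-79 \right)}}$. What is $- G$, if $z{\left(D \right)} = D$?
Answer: $- \frac{i \sqrt{4641804519703}}{10127} \approx - 212.75 i$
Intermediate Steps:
$N = - \frac{1142}{10127}$ ($N = \frac{2284 + \left(-11 + 11\right) \left(-20\right) \left(-7\right)}{-20175 - 79} = \frac{2284 + 0 \left(-20\right) \left(-7\right)}{-20254} = \left(2284 + 0 \left(-7\right)\right) \left(- \frac{1}{20254}\right) = \left(2284 + 0\right) \left(- \frac{1}{20254}\right) = 2284 \left(- \frac{1}{20254}\right) = - \frac{1142}{10127} \approx -0.11277$)
$G = \frac{i \sqrt{4641804519703}}{10127}$ ($G = \sqrt{-45261 - \frac{1142}{10127}} = \sqrt{- \frac{458359289}{10127}} = \frac{i \sqrt{4641804519703}}{10127} \approx 212.75 i$)
$- G = - \frac{i \sqrt{4641804519703}}{10127}$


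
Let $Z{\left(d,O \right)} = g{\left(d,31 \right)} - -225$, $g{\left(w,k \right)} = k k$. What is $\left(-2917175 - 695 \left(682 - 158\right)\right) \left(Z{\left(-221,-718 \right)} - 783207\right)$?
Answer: $2566088518455$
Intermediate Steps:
$g{\left(w,k \right)} = k^{2}$
$Z{\left(d,O \right)} = 1186$ ($Z{\left(d,O \right)} = 31^{2} - -225 = 961 + 225 = 1186$)
$\left(-2917175 - 695 \left(682 - 158\right)\right) \left(Z{\left(-221,-718 \right)} - 783207\right) = \left(-2917175 - 695 \left(682 - 158\right)\right) \left(1186 - 783207\right) = \left(-2917175 - 364180\right) \left(-782021\right) = \left(-3281355\right) \left(-782021\right) = 2566088518455$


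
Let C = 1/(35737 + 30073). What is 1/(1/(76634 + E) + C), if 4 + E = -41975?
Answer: 456129110/20093 ≈ 22701.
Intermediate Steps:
E = -41979 (E = -4 - 41975 = -41979)
C = 1/65810 ≈ 1.5195e-5
1/(1/(76634 + E) + C) = 1/(1/(76634 - 41979) + 1/65810) = 1/(1/34655 + 1/65810) = 1/(20093/456129110) = 456129110/20093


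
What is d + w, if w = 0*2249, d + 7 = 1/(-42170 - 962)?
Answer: -301925/43132 ≈ -7.0000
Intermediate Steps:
d = -301925/43132 (d = -7 + 1/(-42170 - 962) = -7 + 1/(-43132) = -7 - 1/43132 = -301925/43132 ≈ -7.0000)
w = 0
d + w = -301925/43132 + 0 = -301925/43132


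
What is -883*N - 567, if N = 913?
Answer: -806746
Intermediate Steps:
-883*N - 567 = -883*913 - 567 = -806179 - 567 = -806746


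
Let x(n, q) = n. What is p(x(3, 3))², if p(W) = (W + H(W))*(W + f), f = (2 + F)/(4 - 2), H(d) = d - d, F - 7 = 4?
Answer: 3249/4 ≈ 812.25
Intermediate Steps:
F = 11 (F = 7 + 4 = 11)
H(d) = 0
f = 13/2 (f = (2 + 11)/(4 - 2) = 13/2 ≈ 6.5000)
p(W) = W*(13/2 + W) (p(W) = (W + 0)*(W + 13/2) = W*(13/2 + W))
p(x(3, 3))² = ((½)*3*(13 + 2*3))² = ((½)*3*(13 + 6))² = ((½)*3*19)² = (57/2)² = 3249/4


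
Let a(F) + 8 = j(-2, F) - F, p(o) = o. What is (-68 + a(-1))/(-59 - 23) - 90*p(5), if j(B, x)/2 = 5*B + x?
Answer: -36803/82 ≈ -448.82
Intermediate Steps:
j(B, x) = 2*x + 10*B (j(B, x) = 2*(5*B + x) = 2*(x + 5*B) = 2*x + 10*B)
a(F) = -28 + F (a(F) = -8 + ((2*F + 10*(-2)) - F) = -8 + ((2*F - 20) - F) = -8 + ((-20 + 2*F) - F) = -8 + (-20 + F) = -28 + F)
(-68 + a(-1))/(-59 - 23) - 90*p(5) = (-68 + (-28 - 1))/(-59 - 23) - 90*5 = (-68 - 29)/(-82) - 450 = -97*(-1/82) - 450 = 97/82 - 450 = -36803/82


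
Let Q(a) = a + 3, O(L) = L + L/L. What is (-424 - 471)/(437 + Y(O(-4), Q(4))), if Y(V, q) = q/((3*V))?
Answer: -8055/3926 ≈ -2.0517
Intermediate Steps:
O(L) = 1 + L (O(L) = L + 1 = 1 + L)
Q(a) = 3 + a
Y(V, q) = q/(3*V) (Y(V, q) = q*(1/(3*V)) = q/(3*V))
(-424 - 471)/(437 + Y(O(-4), Q(4))) = (-424 - 471)/(437 + (3 + 4)/(3*(1 - 4))) = -895/(437 + (⅓)*7/(-3)) = -895/(437 + (⅓)*7*(-⅓)) = -895/(437 - 7/9) = -895/3926/9 = -895*9/3926 = -8055/3926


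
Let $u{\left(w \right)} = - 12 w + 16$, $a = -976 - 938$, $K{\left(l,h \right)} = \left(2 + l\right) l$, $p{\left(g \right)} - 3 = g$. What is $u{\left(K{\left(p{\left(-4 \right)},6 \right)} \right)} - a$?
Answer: $1942$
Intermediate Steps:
$p{\left(g \right)} = 3 + g$
$K{\left(l,h \right)} = l \left(2 + l\right)$
$a = -1914$ ($a = -976 - 938 = -1914$)
$u{\left(w \right)} = 16 - 12 w$
$u{\left(K{\left(p{\left(-4 \right)},6 \right)} \right)} - a = \left(16 - 12 \left(3 - 4\right) \left(2 + \left(3 - 4\right)\right)\right) - -1914 = \left(16 - 12 \left(- (2 - 1)\right)\right) + 1914 = \left(16 - 12 \left(\left(-1\right) 1\right)\right) + 1914 = \left(16 - -12\right) + 1914 = \left(16 + 12\right) + 1914 = 28 + 1914 = 1942$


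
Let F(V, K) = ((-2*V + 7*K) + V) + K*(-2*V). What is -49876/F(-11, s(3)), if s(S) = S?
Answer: -24938/49 ≈ -508.94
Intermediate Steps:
F(V, K) = -V + 7*K - 2*K*V (F(V, K) = (-V + 7*K) - 2*K*V = -V + 7*K - 2*K*V)
-49876/F(-11, s(3)) = -49876/(-1*(-11) + 7*3 - 2*3*(-11)) = -49876/(11 + 21 + 66) = -49876/98 = -49876*1/98 = -24938/49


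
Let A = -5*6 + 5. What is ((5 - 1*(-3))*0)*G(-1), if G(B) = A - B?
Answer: 0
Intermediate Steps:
A = -25 (A = -30 + 5 = -25)
G(B) = -25 - B
((5 - 1*(-3))*0)*G(-1) = ((5 - 1*(-3))*0)*(-25 - 1*(-1)) = ((5 + 3)*0)*(-25 + 1) = (8*0)*(-24) = 0*(-24) = 0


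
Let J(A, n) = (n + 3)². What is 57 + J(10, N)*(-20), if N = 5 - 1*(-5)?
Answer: -3323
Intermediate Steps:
N = 10 (N = 5 + 5 = 10)
J(A, n) = (3 + n)²
57 + J(10, N)*(-20) = 57 + (3 + 10)²*(-20) = 57 + 13²*(-20) = 57 + 169*(-20) = 57 - 3380 = -3323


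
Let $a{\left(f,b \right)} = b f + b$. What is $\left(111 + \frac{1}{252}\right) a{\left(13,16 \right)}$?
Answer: $\frac{223784}{9} \approx 24865.0$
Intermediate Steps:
$a{\left(f,b \right)} = b + b f$
$\left(111 + \frac{1}{252}\right) a{\left(13,16 \right)} = \left(111 + \frac{1}{252}\right) 16 \left(1 + 13\right) = \left(111 + \frac{1}{252}\right) 16 \cdot 14 = \frac{27973}{252} \cdot 224 = \frac{223784}{9}$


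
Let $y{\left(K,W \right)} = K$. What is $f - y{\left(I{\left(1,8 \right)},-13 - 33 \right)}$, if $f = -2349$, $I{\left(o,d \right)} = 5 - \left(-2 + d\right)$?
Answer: $-2348$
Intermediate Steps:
$I{\left(o,d \right)} = 7 - d$
$f - y{\left(I{\left(1,8 \right)},-13 - 33 \right)} = -2349 - \left(7 - 8\right) = -2349 - -1 = -2349 + 1 = -2348$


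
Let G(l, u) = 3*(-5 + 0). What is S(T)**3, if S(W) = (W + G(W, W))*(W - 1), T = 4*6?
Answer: 8869743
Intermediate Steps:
G(l, u) = -15 (G(l, u) = 3*(-5) = -15)
T = 24
S(W) = (-1 + W)*(-15 + W) (S(W) = (W - 15)*(W - 1) = (-15 + W)*(-1 + W) = (-1 + W)*(-15 + W))
S(T)**3 = (15 + 24**2 - 16*24)**3 = (15 + 576 - 384)**3 = 207**3 = 8869743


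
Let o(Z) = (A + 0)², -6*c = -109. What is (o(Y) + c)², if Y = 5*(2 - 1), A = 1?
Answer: 13225/36 ≈ 367.36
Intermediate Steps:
c = 109/6 (c = -⅙*(-109) = 109/6 ≈ 18.167)
Y = 5 (Y = 5*1 = 5)
o(Z) = 1 (o(Z) = (1 + 0)² = 1² = 1)
(o(Y) + c)² = (1 + 109/6)² = (115/6)² = 13225/36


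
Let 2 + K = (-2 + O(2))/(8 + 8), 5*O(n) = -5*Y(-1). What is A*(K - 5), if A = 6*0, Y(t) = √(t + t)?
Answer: 0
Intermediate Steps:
Y(t) = √2*√t (Y(t) = √(2*t) = √2*√t)
A = 0
O(n) = -I*√2 (O(n) = (-5*√2*√(-1))/5 = (-5*√2*I)/5 = (-5*I*√2)/5 = -I*√2)
K = -17/8 - I*√2/16 (K = -2 + (-2 - I*√2)/(8 + 8) = -2 + (-2 - I*√2)/16 = -2 + (-2 - I*√2)*(1/16) = -2 + (-⅛ - I*√2/16) = -17/8 - I*√2/16 ≈ -2.125 - 0.088388*I)
A*(K - 5) = 0*((-17/8 - I*√2/16) - 5) = 0*(-57/8 - I*√2/16) = 0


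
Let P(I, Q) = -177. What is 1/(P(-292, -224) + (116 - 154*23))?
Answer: -1/3603 ≈ -0.00027755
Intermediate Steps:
1/(P(-292, -224) + (116 - 154*23)) = 1/(-177 + (116 - 154*23)) = 1/(-177 + (116 - 3542)) = 1/(-177 - 3426) = 1/(-3603) = -1/3603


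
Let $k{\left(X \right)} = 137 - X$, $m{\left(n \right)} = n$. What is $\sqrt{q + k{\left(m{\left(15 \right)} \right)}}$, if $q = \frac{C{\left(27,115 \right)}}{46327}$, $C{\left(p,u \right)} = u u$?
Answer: $\frac{\sqrt{262447967913}}{46327} \approx 11.058$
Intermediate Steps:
$C{\left(p,u \right)} = u^{2}$
$q = \frac{13225}{46327}$ ($q = \frac{115^{2}}{46327} = 13225 \cdot \frac{1}{46327} = \frac{13225}{46327} \approx 0.28547$)
$\sqrt{q + k{\left(m{\left(15 \right)} \right)}} = \sqrt{\frac{13225}{46327} + \left(137 - 15\right)} = \sqrt{\frac{13225}{46327} + 122} = \sqrt{\frac{5665119}{46327}} = \frac{\sqrt{262447967913}}{46327}$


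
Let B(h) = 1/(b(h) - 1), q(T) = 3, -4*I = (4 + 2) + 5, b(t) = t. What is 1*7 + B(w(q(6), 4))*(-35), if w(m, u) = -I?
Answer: -13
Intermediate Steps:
I = -11/4 (I = -((4 + 2) + 5)/4 = -(6 + 5)/4 = -¼*11 = -11/4 ≈ -2.7500)
w(m, u) = 11/4 (w(m, u) = -1*(-11/4) = 11/4)
B(h) = 1/(-1 + h) (B(h) = 1/(h - 1) = 1/(-1 + h))
1*7 + B(w(q(6), 4))*(-35) = 1*7 - 35/(-1 + 11/4) = 7 - 35/(7/4) = 7 + (4/7)*(-35) = 7 - 20 = -13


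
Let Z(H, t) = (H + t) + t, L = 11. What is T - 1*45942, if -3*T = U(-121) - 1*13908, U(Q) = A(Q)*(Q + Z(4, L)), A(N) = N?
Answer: -135413/3 ≈ -45138.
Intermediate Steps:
Z(H, t) = H + 2*t
U(Q) = Q*(26 + Q) (U(Q) = Q*(Q + (4 + 2*11)) = Q*(Q + (4 + 22)) = Q*(Q + 26) = Q*(26 + Q))
T = 2413/3 (T = -(-121*(26 - 121) - 1*13908)/3 = -(-121*(-95) - 13908)/3 = -(11495 - 13908)/3 = -⅓*(-2413) = 2413/3 ≈ 804.33)
T - 1*45942 = 2413/3 - 1*45942 = 2413/3 - 45942 = -135413/3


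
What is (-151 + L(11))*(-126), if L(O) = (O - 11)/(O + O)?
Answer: 19026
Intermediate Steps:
L(O) = (-11 + O)/(2*O) (L(O) = (-11 + O)/((2*O)) = (-11 + O)*(1/(2*O)) = (-11 + O)/(2*O))
(-151 + L(11))*(-126) = (-151 + (1/2)*(-11 + 11)/11)*(-126) = (-151 + (1/2)*(1/11)*0)*(-126) = (-151 + 0)*(-126) = -151*(-126) = 19026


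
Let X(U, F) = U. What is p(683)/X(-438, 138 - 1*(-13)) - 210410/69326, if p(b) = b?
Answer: -69754619/15182394 ≈ -4.5944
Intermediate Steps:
p(683)/X(-438, 138 - 1*(-13)) - 210410/69326 = 683/(-438) - 210410/69326 = 683*(-1/438) - 210410*1/69326 = -683/438 - 105205/34663 = -69754619/15182394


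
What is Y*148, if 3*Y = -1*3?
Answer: -148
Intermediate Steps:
Y = -1 (Y = (-1*3)/3 = (⅓)*(-3) = -1)
Y*148 = -1*148 = -148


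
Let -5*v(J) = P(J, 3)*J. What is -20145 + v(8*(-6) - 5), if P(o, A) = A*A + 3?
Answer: -100089/5 ≈ -20018.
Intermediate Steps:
P(o, A) = 3 + A**2 (P(o, A) = A**2 + 3 = 3 + A**2)
v(J) = -12*J/5 (v(J) = -(3 + 3**2)*J/5 = -(3 + 9)*J/5 = -12*J/5)
-20145 + v(8*(-6) - 5) = -20145 - 12*(8*(-6) - 5)/5 = -20145 - 12*(-48 - 5)/5 = -20145 - 12/5*(-53) = -20145 + 636/5 = -100089/5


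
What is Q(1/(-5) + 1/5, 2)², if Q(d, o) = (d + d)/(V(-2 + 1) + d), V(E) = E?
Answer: 0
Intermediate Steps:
Q(d, o) = 2*d/(-1 + d) (Q(d, o) = (d + d)/((-2 + 1) + d) = (2*d)/(-1 + d) = 2*d/(-1 + d))
Q(1/(-5) + 1/5, 2)² = (2*(1/(-5) + 1/5)/(-1 + (1/(-5) + 1/5)))² = (2*(1*(-⅕) + 1*(⅕))/(-1 + (1*(-⅕) + 1*(⅕))))² = (2*(-⅕ + ⅕)/(-1 + (-⅕ + ⅕)))² = (2*0/(-1 + 0))² = (2*0/(-1))² = (2*0*(-1))² = 0² = 0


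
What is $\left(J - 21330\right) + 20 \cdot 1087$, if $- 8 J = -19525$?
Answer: $\frac{22805}{8} \approx 2850.6$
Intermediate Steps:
$J = \frac{19525}{8}$ ($J = \left(- \frac{1}{8}\right) \left(-19525\right) = \frac{19525}{8} \approx 2440.6$)
$\left(J - 21330\right) + 20 \cdot 1087 = \left(\frac{19525}{8} - 21330\right) + 20 \cdot 1087 = - \frac{151115}{8} + 21740 = \frac{22805}{8}$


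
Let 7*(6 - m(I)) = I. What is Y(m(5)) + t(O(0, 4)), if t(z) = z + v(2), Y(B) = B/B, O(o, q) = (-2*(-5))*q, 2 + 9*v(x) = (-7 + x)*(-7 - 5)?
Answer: 427/9 ≈ 47.444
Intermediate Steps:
m(I) = 6 - I/7
v(x) = 82/9 - 4*x/3 (v(x) = -2/9 + ((-7 + x)*(-7 - 5))/9 = -2/9 + ((-7 + x)*(-12))/9 = -2/9 + (84 - 12*x)/9 = -2/9 + (28/3 - 4*x/3) = 82/9 - 4*x/3)
O(o, q) = 10*q
Y(B) = 1
t(z) = 58/9 + z (t(z) = z + (82/9 - 4/3*2) = z + (82/9 - 8/3) = z + 58/9 = 58/9 + z)
Y(m(5)) + t(O(0, 4)) = 1 + (58/9 + 10*4) = 1 + (58/9 + 40) = 1 + 418/9 = 427/9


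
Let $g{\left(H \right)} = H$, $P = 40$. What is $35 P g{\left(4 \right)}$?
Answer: $5600$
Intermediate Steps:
$35 P g{\left(4 \right)} = 35 \cdot 40 \cdot 4 = 1400 \cdot 4 = 5600$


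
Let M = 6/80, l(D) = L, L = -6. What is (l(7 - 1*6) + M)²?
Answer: 56169/1600 ≈ 35.106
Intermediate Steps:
l(D) = -6
M = 3/40 (M = 6*(1/80) = 3/40 ≈ 0.075000)
(l(7 - 1*6) + M)² = (-6 + 3/40)² = (-237/40)² = 56169/1600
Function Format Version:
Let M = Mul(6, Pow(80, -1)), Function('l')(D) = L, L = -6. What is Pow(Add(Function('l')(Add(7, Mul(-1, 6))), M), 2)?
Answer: Rational(56169, 1600) ≈ 35.106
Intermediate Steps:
Function('l')(D) = -6
M = Rational(3, 40) (M = Mul(6, Rational(1, 80)) = Rational(3, 40) ≈ 0.075000)
Pow(Add(Function('l')(Add(7, Mul(-1, 6))), M), 2) = Pow(Add(-6, Rational(3, 40)), 2) = Pow(Rational(-237, 40), 2) = Rational(56169, 1600)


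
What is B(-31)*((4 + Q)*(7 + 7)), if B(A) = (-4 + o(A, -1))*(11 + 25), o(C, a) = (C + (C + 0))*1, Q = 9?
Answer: -432432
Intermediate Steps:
o(C, a) = 2*C (o(C, a) = (C + C)*1 = (2*C)*1 = 2*C)
B(A) = -144 + 72*A (B(A) = (-4 + 2*A)*(11 + 25) = (-4 + 2*A)*36 = -144 + 72*A)
B(-31)*((4 + Q)*(7 + 7)) = (-144 + 72*(-31))*((4 + 9)*(7 + 7)) = (-144 - 2232)*(13*14) = -2376*182 = -432432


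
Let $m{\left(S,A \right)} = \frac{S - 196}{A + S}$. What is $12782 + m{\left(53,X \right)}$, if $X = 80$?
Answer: $\frac{1699863}{133} \approx 12781.0$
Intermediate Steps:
$m{\left(S,A \right)} = \frac{-196 + S}{A + S}$
$12782 + m{\left(53,X \right)} = 12782 + \frac{-196 + 53}{80 + 53} = 12782 + \frac{1}{133} \left(-143\right) = 12782 - \frac{143}{133} = \frac{1699863}{133}$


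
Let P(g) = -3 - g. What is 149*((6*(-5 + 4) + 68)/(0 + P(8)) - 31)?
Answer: -60047/11 ≈ -5458.8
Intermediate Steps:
149*((6*(-5 + 4) + 68)/(0 + P(8)) - 31) = 149*((6*(-5 + 4) + 68)/(0 + (-3 - 1*8)) - 31) = 149*((6*(-1) + 68)/(0 + (-3 - 8)) - 31) = 149*((-6 + 68)/(0 - 11) - 31) = 149*(62/(-11) - 31) = 149*(62*(-1/11) - 31) = 149*(-62/11 - 31) = 149*(-403/11) = -60047/11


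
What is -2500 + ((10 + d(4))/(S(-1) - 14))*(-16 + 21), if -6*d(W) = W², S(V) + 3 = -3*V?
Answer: -52555/21 ≈ -2502.6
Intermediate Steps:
S(V) = -3 - 3*V
d(W) = -W²/6
-2500 + ((10 + d(4))/(S(-1) - 14))*(-16 + 21) = -2500 + ((10 - ⅙*4²)/((-3 - 3*(-1)) - 14))*(-16 + 21) = -2500 + ((10 - ⅙*16)/((-3 + 3) - 14))*5 = -2500 + ((10 - 8/3)/(0 - 14))*5 = -2500 + ((22/3)/(-14))*5 = -2500 + ((22/3)*(-1/14))*5 = -2500 - 11/21*5 = -2500 - 55/21 = -52555/21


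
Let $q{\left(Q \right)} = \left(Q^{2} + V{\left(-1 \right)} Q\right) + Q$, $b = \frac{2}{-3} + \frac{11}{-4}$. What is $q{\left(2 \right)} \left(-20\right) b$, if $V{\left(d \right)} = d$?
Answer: $\frac{820}{3} \approx 273.33$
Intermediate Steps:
$b = - \frac{41}{12}$ ($b = 2 \left(- \frac{1}{3}\right) + 11 \left(- \frac{1}{4}\right) = - \frac{2}{3} - \frac{11}{4} = - \frac{41}{12} \approx -3.4167$)
$q{\left(Q \right)} = Q^{2}$ ($q{\left(Q \right)} = \left(Q^{2} - Q\right) + Q = Q^{2}$)
$q{\left(2 \right)} \left(-20\right) b = 2^{2} \left(-20\right) \left(- \frac{41}{12}\right) = 4 \left(-20\right) \left(- \frac{41}{12}\right) = \left(-80\right) \left(- \frac{41}{12}\right) = \frac{820}{3}$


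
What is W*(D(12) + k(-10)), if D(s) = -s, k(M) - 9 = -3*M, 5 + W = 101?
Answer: 2592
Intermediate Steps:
W = 96 (W = -5 + 101 = 96)
k(M) = 9 - 3*M
W*(D(12) + k(-10)) = 96*(-1*12 + (9 - 3*(-10))) = 96*(-12 + (9 + 30)) = 96*(-12 + 39) = 96*27 = 2592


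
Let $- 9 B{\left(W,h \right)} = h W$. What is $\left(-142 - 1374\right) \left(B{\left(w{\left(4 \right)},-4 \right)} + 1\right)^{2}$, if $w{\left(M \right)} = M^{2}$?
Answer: $- \frac{8078764}{81} \approx -99738.0$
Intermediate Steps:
$B{\left(W,h \right)} = - \frac{W h}{9}$ ($B{\left(W,h \right)} = - \frac{h W}{9} = - \frac{W h}{9}$)
$\left(-142 - 1374\right) \left(B{\left(w{\left(4 \right)},-4 \right)} + 1\right)^{2} = \left(-142 - 1374\right) \left(\left(- \frac{1}{9}\right) 4^{2} \left(-4\right) + 1\right)^{2} = - 1516 \left(\left(- \frac{1}{9}\right) 16 \left(-4\right) + 1\right)^{2} = - 1516 \left(\frac{64}{9} + 1\right)^{2} = - 1516 \left(\frac{73}{9}\right)^{2} = \left(-1516\right) \frac{5329}{81} = - \frac{8078764}{81}$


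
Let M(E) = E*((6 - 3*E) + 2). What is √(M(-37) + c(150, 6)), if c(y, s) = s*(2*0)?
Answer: I*√4403 ≈ 66.355*I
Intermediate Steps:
c(y, s) = 0 (c(y, s) = s*0 = 0)
M(E) = E*(8 - 3*E)
√(M(-37) + c(150, 6)) = √(-37*(8 - 3*(-37)) + 0) = √(-37*(8 + 111) + 0) = √(-37*119 + 0) = √(-4403 + 0) = √(-4403) = I*√4403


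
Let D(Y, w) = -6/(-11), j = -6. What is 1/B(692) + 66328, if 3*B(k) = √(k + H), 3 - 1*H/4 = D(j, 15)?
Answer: 66328 + 3*√21230/3860 ≈ 66328.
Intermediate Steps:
D(Y, w) = 6/11 (D(Y, w) = -6*(-1/11) = 6/11)
H = 108/11 (H = 12 - 4*6/11 = 12 - 24/11 = 108/11 ≈ 9.8182)
B(k) = √(108/11 + k)/3 (B(k) = √(k + 108/11)/3 = √(108/11 + k)/3)
1/B(692) + 66328 = 1/(√(1188 + 121*692)/33) + 66328 = 1/(√(1188 + 83732)/33) + 66328 = 1/(√84920/33) + 66328 = 1/((2*√21230)/33) + 66328 = 1/(2*√21230/33) + 66328 = 3*√21230/3860 + 66328 = 66328 + 3*√21230/3860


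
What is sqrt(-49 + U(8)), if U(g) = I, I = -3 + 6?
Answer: I*sqrt(46) ≈ 6.7823*I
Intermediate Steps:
I = 3
U(g) = 3
sqrt(-49 + U(8)) = sqrt(-49 + 3) = sqrt(-46) = I*sqrt(46)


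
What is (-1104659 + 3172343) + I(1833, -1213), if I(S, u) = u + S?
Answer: 2068304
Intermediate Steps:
I(S, u) = S + u
(-1104659 + 3172343) + I(1833, -1213) = (-1104659 + 3172343) + (1833 - 1213) = 2067684 + 620 = 2068304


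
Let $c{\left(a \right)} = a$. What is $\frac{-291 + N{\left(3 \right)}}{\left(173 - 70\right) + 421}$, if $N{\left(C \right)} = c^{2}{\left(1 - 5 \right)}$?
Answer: $- \frac{275}{524} \approx -0.52481$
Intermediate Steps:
$N{\left(C \right)} = 16$ ($N{\left(C \right)} = \left(1 - 5\right)^{2} = \left(-4\right)^{2} = 16$)
$\frac{-291 + N{\left(3 \right)}}{\left(173 - 70\right) + 421} = \frac{-291 + 16}{\left(173 - 70\right) + 421} = - \frac{275}{103 + 421} = - \frac{275}{524}$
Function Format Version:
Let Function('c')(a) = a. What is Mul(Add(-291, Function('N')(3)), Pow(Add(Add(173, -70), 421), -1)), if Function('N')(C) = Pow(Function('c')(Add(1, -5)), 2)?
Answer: Rational(-275, 524) ≈ -0.52481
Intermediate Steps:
Function('N')(C) = 16 (Function('N')(C) = Pow(Add(1, -5), 2) = Pow(-4, 2) = 16)
Mul(Add(-291, Function('N')(3)), Pow(Add(Add(173, -70), 421), -1)) = Mul(Add(-291, 16), Pow(Add(Add(173, -70), 421), -1)) = Mul(-275, Pow(Add(103, 421), -1)) = Mul(-275, Pow(524, -1)) = Mul(-275, Rational(1, 524)) = Rational(-275, 524)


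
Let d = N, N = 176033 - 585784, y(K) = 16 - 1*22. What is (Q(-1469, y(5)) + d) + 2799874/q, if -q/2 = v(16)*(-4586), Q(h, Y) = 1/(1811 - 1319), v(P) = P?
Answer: -3697932182653/9025248 ≈ -4.0973e+5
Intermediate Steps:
y(K) = -6 (y(K) = 16 - 22 = -6)
Q(h, Y) = 1/492
N = -409751
d = -409751
q = 146752 (q = -32*(-4586) = -2*(-73376) = 146752)
(Q(-1469, y(5)) + d) + 2799874/q = (1/492 - 409751) + 2799874/146752 = -201597491/492 + 2799874*(1/146752) = -201597491/492 + 1399937/73376 = -3697932182653/9025248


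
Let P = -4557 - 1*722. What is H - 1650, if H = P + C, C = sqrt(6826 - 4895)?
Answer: -6929 + sqrt(1931) ≈ -6885.1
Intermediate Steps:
P = -5279 (P = -4557 - 722 = -5279)
C = sqrt(1931) ≈ 43.943
H = -5279 + sqrt(1931) ≈ -5235.1
H - 1650 = (-5279 + sqrt(1931)) - 1650 = -6929 + sqrt(1931)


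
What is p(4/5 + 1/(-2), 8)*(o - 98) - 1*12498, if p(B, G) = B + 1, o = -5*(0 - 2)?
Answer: -63062/5 ≈ -12612.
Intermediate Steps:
o = 10 (o = -5*(-2) = 10)
p(B, G) = 1 + B
p(4/5 + 1/(-2), 8)*(o - 98) - 1*12498 = (1 + (4/5 + 1/(-2)))*(10 - 98) - 1*12498 = (1 + (4*(⅕) + 1*(-½)))*(-88) - 12498 = (1 + (⅘ - ½))*(-88) - 12498 = (1 + 3/10)*(-88) - 12498 = (13/10)*(-88) - 12498 = -572/5 - 12498 = -63062/5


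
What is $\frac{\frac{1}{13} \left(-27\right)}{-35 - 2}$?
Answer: $\frac{27}{481} \approx 0.056133$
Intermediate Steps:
$\frac{\frac{1}{13} \left(-27\right)}{-35 - 2} = \frac{\frac{1}{13} \left(-27\right)}{-37} = \left(- \frac{27}{13}\right) \left(- \frac{1}{37}\right) = \frac{27}{481}$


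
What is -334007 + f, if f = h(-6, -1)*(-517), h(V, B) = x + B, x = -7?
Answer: -329871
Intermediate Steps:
h(V, B) = -7 + B
f = 4136 (f = (-7 - 1)*(-517) = -8*(-517) = 4136)
-334007 + f = -334007 + 4136 = -329871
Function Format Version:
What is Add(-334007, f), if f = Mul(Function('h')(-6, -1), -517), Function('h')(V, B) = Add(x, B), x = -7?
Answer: -329871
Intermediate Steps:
Function('h')(V, B) = Add(-7, B)
f = 4136 (f = Mul(Add(-7, -1), -517) = Mul(-8, -517) = 4136)
Add(-334007, f) = Add(-334007, 4136) = -329871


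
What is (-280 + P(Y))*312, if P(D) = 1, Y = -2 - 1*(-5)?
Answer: -87048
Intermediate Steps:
Y = 3 (Y = -2 + 5 = 3)
(-280 + P(Y))*312 = (-280 + 1)*312 = -279*312 = -87048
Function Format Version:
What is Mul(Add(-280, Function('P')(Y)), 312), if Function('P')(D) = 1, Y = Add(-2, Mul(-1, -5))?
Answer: -87048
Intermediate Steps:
Y = 3 (Y = Add(-2, 5) = 3)
Mul(Add(-280, Function('P')(Y)), 312) = Mul(Add(-280, 1), 312) = Mul(-279, 312) = -87048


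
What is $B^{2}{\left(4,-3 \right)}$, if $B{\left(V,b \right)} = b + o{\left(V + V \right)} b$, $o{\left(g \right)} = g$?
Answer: $729$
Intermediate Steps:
$B{\left(V,b \right)} = b + 2 V b$ ($B{\left(V,b \right)} = b + \left(V + V\right) b = b + 2 V b$)
$B^{2}{\left(4,-3 \right)} = \left(- 3 \left(1 + 2 \cdot 4\right)\right)^{2} = \left(- 3 \left(1 + 8\right)\right)^{2} = \left(\left(-3\right) 9\right)^{2} = \left(-27\right)^{2} = 729$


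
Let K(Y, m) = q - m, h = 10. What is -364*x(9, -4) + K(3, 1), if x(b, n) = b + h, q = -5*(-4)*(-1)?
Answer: -6937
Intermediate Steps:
q = -20 (q = 20*(-1) = -20)
K(Y, m) = -20 - m
x(b, n) = 10 + b (x(b, n) = b + 10 = 10 + b)
-364*x(9, -4) + K(3, 1) = -364*(10 + 9) + (-20 - 1*1) = -364*19 + (-20 - 1) = -6916 - 21 = -6937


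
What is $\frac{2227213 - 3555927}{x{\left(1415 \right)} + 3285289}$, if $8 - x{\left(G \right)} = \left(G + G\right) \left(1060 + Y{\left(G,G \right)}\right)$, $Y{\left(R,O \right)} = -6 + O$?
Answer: $\frac{1328714}{3701973} \approx 0.35892$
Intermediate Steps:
$x{\left(G \right)} = 8 - 2 G \left(1054 + G\right)$ ($x{\left(G \right)} = 8 - \left(G + G\right) \left(1060 + \left(-6 + G\right)\right) = 8 - 2 G \left(1054 + G\right)$)
$\frac{2227213 - 3555927}{x{\left(1415 \right)} + 3285289} = \frac{2227213 - 3555927}{\left(8 - 2982820 - 2 \cdot 1415^{2}\right) + 3285289} = - \frac{1328714}{\left(8 - 2982820 - 4004450\right) + 3285289} = - \frac{1328714}{-6987262 + 3285289} = - \frac{1328714}{-3701973} = \left(-1328714\right) \left(- \frac{1}{3701973}\right) = \frac{1328714}{3701973}$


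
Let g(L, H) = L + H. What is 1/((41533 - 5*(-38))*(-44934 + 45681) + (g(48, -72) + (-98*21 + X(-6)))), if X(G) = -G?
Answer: 1/31165005 ≈ 3.2087e-8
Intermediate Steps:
g(L, H) = H + L
1/((41533 - 5*(-38))*(-44934 + 45681) + (g(48, -72) + (-98*21 + X(-6)))) = 1/((41533 - 5*(-38))*(-44934 + 45681) + ((-72 + 48) + (-98*21 - 1*(-6)))) = 1/((41533 + 190)*747 + (-24 + (-2058 + 6))) = 1/(41723*747 + (-24 - 2052)) = 1/(31167081 - 2076) = 1/31165005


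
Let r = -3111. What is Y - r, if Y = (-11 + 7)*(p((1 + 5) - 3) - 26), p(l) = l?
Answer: 3203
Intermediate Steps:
Y = 92 (Y = (-11 + 7)*(((1 + 5) - 3) - 26) = -4*((6 - 3) - 26) = -4*(3 - 26) = -4*(-23) = 92)
Y - r = 92 - 1*(-3111) = 92 + 3111 = 3203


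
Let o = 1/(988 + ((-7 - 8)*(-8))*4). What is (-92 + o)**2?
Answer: 18239853025/2155024 ≈ 8463.9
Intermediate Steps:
o = 1/1468 (o = 1/(988 - 15*(-8)*4) = 1/(988 + 120*4) = 1/(988 + 480) = 1/1468 ≈ 0.00068120)
(-92 + o)**2 = (-92 + 1/1468)**2 = (-135055/1468)**2 = 18239853025/2155024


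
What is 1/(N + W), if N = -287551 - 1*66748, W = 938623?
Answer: 1/584324 ≈ 1.7114e-6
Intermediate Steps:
N = -354299 (N = -287551 - 66748 = -354299)
1/(N + W) = 1/(-354299 + 938623) = 1/584324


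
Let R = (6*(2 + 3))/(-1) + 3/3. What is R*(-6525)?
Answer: 189225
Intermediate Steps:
R = -29 (R = (6*5)*(-1) + 3*(1/3) = 30*(-1) + 1 = -30 + 1 = -29)
R*(-6525) = -29*(-6525) = 189225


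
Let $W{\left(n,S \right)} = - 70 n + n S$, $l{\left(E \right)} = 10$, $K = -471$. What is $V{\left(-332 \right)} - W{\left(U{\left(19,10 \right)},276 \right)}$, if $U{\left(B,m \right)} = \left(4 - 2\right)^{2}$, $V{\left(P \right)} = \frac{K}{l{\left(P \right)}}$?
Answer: $- \frac{8711}{10} \approx -871.1$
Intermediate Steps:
$V{\left(P \right)} = - \frac{471}{10}$
$U{\left(B,m \right)} = 4$ ($U{\left(B,m \right)} = 2^{2} = 4$)
$W{\left(n,S \right)} = - 70 n + S n$
$V{\left(-332 \right)} - W{\left(U{\left(19,10 \right)},276 \right)} = - \frac{471}{10} - 4 \left(-70 + 276\right) = - \frac{471}{10} - 4 \cdot 206 = - \frac{471}{10} - 824 = - \frac{8711}{10}$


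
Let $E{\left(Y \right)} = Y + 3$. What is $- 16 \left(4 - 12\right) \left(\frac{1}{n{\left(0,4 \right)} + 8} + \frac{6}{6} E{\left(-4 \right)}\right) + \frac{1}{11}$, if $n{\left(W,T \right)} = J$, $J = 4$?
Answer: $- \frac{3869}{33} \approx -117.24$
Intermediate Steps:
$E{\left(Y \right)} = 3 + Y$
$n{\left(W,T \right)} = 4$
$- 16 \left(4 - 12\right) \left(\frac{1}{n{\left(0,4 \right)} + 8} + \frac{6}{6} E{\left(-4 \right)}\right) + \frac{1}{11} = - 16 \left(4 - 12\right) \left(\frac{1}{4 + 8} + \frac{6}{6} \left(3 - 4\right)\right) + \frac{1}{11} = - 16 \left(- 8 \left(\frac{1}{12} + 6 \cdot \frac{1}{6} \left(-1\right)\right)\right) + \frac{1}{11} = - 16 \left(- 8 \left(\frac{1}{12} + 1 \left(-1\right)\right)\right) + \frac{1}{11} = - 16 \left(- 8 \left(\frac{1}{12} - 1\right)\right) + \frac{1}{11} = - 16 \left(\left(-8\right) \left(- \frac{11}{12}\right)\right) + \frac{1}{11} = \left(-16\right) \frac{22}{3} + \frac{1}{11} = - \frac{352}{3} + \frac{1}{11} = - \frac{3869}{33}$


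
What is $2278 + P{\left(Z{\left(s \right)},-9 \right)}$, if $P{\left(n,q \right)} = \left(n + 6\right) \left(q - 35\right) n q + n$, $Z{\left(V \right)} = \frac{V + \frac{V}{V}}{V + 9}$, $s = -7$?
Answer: $-1289$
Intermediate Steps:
$Z{\left(V \right)} = \frac{1 + V}{9 + V}$ ($Z{\left(V \right)} = \frac{V + 1}{9 + V} = \frac{1 + V}{9 + V}$)
$P{\left(n,q \right)} = n + n q \left(-35 + q\right) \left(6 + n\right)$ ($P{\left(n,q \right)} = \left(6 + n\right) \left(-35 + q\right) n q + n = \left(-35 + q\right) \left(6 + n\right) n q + n = n \left(-35 + q\right) \left(6 + n\right) q + n = n q \left(-35 + q\right) \left(6 + n\right) + n = n + n q \left(-35 + q\right) \left(6 + n\right)$)
$2278 + P{\left(Z{\left(s \right)},-9 \right)} = 2278 + \frac{1 - 7}{9 - 7} \left(1 - -1890 + 6 \left(-9\right)^{2} + \frac{1 - 7}{9 - 7} \left(-9\right)^{2} - 35 \frac{1 - 7}{9 - 7} \left(-9\right)\right) = 2278 + \frac{1}{2} \left(-6\right) \left(1 + 1890 + 6 \cdot 81 + \frac{1}{2} \left(-6\right) 81 - 35 \cdot \frac{1}{2} \left(-6\right) \left(-9\right)\right) = 2278 + \frac{1}{2} \left(-6\right) \left(1 + 1890 + 486 + \frac{1}{2} \left(-6\right) 81 - 35 \cdot \frac{1}{2} \left(-6\right) \left(-9\right)\right) = 2278 - 3 \left(1 + 1890 + 486 - 243 - \left(-105\right) \left(-9\right)\right) = 2278 - 3 \left(1 + 1890 + 486 - 243 - 945\right) = 2278 - 3567 = -1289$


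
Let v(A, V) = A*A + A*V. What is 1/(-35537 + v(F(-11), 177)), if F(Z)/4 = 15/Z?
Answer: -121/4413197 ≈ -2.7418e-5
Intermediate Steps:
F(Z) = 60/Z (F(Z) = 4*(15/Z) = 60/Z)
v(A, V) = A² + A*V
1/(-35537 + v(F(-11), 177)) = 1/(-35537 + (60/(-11))*(60/(-11) + 177)) = 1/(-35537 + (60*(-1/11))*(60*(-1/11) + 177)) = 1/(-35537 - 60*(-60/11 + 177)/11) = 1/(-35537 - 60/11*1887/11) = 1/(-35537 - 113220/121) = 1/(-4413197/121) = -121/4413197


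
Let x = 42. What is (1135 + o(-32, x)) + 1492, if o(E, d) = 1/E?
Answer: 84063/32 ≈ 2627.0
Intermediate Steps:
(1135 + o(-32, x)) + 1492 = (1135 + 1/(-32)) + 1492 = (1135 - 1/32) + 1492 = 36319/32 + 1492 = 84063/32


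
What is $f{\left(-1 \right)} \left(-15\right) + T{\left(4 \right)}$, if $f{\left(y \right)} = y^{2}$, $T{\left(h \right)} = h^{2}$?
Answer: $1$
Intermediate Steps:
$f{\left(-1 \right)} \left(-15\right) + T{\left(4 \right)} = \left(-1\right)^{2} \left(-15\right) + 4^{2} = 1 \left(-15\right) + 16 = -15 + 16 = 1$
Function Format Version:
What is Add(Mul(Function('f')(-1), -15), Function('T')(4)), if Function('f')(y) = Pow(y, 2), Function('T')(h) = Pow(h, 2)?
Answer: 1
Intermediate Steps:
Add(Mul(Function('f')(-1), -15), Function('T')(4)) = Add(Mul(Pow(-1, 2), -15), Pow(4, 2)) = Add(Mul(1, -15), 16) = Add(-15, 16) = 1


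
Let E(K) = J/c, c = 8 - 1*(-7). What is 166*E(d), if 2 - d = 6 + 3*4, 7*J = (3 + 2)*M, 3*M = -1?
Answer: -166/63 ≈ -2.6349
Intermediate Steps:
M = -⅓ (M = (⅓)*(-1) = -⅓ ≈ -0.33333)
c = 15 (c = 8 + 7 = 15)
J = -5/21 (J = ((3 + 2)*(-⅓))/7 = (5*(-⅓))/7 = (⅐)*(-5/3) = -5/21 ≈ -0.23810)
d = -16 (d = 2 - (6 + 3*4) = 2 - (6 + 12) = 2 - 1*18 = 2 - 18 = -16)
E(K) = -1/63 (E(K) = -5/21/15 = -5/21*1/15 = -1/63)
166*E(d) = 166*(-1/63) = -166/63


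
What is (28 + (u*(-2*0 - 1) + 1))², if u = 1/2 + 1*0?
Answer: 3249/4 ≈ 812.25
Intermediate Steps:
u = ½ (u = ½ + 0 = ½ ≈ 0.50000)
(28 + (u*(-2*0 - 1) + 1))² = (28 + ((-2*0 - 1)/2 + 1))² = (28 + ((0 - 1)/2 + 1))² = (28 + ((½)*(-1) + 1))² = (28 + (-½ + 1))² = (28 + ½)² = (57/2)² = 3249/4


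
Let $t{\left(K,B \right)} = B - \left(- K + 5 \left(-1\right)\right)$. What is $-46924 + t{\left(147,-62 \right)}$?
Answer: $-46834$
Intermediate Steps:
$t{\left(K,B \right)} = 5 + B + K$ ($t{\left(K,B \right)} = B - \left(- K - 5\right) = B - \left(-5 - K\right) = B + \left(5 + K\right) = 5 + B + K$)
$-46924 + t{\left(147,-62 \right)} = -46924 + \left(5 - 62 + 147\right) = -46924 + 90 = -46834$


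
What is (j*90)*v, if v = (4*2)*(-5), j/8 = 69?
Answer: -1987200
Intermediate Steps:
j = 552 (j = 8*69 = 552)
v = -40 (v = 8*(-5) = -40)
(j*90)*v = (552*90)*(-40) = 49680*(-40) = -1987200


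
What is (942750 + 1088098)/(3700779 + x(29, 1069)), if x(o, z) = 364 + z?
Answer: 507712/925553 ≈ 0.54855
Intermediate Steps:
(942750 + 1088098)/(3700779 + x(29, 1069)) = (942750 + 1088098)/(3700779 + (364 + 1069)) = 2030848/(3700779 + 1433) = 2030848/3702212 = 2030848*(1/3702212) = 507712/925553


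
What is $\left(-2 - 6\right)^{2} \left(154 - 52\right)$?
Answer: $6528$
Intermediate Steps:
$\left(-2 - 6\right)^{2} \left(154 - 52\right) = \left(-8\right)^{2} \cdot 102 = 64 \cdot 102 = 6528$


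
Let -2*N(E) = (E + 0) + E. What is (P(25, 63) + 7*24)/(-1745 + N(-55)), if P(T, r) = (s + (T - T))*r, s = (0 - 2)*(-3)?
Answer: -21/65 ≈ -0.32308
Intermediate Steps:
N(E) = -E (N(E) = -((E + 0) + E)/2 = -(E + E)/2 = -E)
s = 6 (s = -2*(-3) = 6)
P(T, r) = 6*r (P(T, r) = (6 + (T - T))*r = (6 + 0)*r = 6*r)
(P(25, 63) + 7*24)/(-1745 + N(-55)) = (6*63 + 7*24)/(-1745 - 1*(-55)) = (378 + 168)/(-1745 + 55) = 546/(-1690) = 546*(-1/1690) = -21/65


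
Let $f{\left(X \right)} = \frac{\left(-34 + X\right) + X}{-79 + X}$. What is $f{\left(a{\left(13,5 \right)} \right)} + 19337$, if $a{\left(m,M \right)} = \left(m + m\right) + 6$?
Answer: $\frac{908809}{47} \approx 19336.0$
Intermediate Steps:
$a{\left(m,M \right)} = 6 + 2 m$ ($a{\left(m,M \right)} = 2 m + 6 = 6 + 2 m$)
$f{\left(X \right)} = \frac{-34 + 2 X}{-79 + X}$
$f{\left(a{\left(13,5 \right)} \right)} + 19337 = \frac{2 \left(-17 + \left(6 + 2 \cdot 13\right)\right)}{-79 + \left(6 + 2 \cdot 13\right)} + 19337 = \frac{2 \left(-17 + \left(6 + 26\right)\right)}{-79 + \left(6 + 26\right)} + 19337 = \frac{2 \left(-17 + 32\right)}{-79 + 32} + 19337 = 2 \frac{1}{-47} \cdot 15 + 19337 = 2 \left(- \frac{1}{47}\right) 15 + 19337 = - \frac{30}{47} + 19337 = \frac{908809}{47}$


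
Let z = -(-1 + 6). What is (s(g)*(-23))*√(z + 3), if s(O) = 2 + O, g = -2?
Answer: 0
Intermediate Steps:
z = -5 (z = -1*5 = -5)
(s(g)*(-23))*√(z + 3) = ((2 - 2)*(-23))*√(-5 + 3) = (0*(-23))*√(-2) = 0*(I*√2) = 0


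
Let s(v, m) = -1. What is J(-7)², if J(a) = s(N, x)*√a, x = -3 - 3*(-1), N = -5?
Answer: -7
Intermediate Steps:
x = 0 (x = -3 + 3 = 0)
J(a) = -√a
J(-7)² = (-√(-7))² = (-I*√7)² = -7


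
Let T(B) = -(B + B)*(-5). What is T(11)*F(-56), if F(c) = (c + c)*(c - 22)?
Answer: 960960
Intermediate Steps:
F(c) = 2*c*(-22 + c) (F(c) = (2*c)*(-22 + c) = 2*c*(-22 + c))
T(B) = 10*B (T(B) = -2*B*(-5) = 10*B)
T(11)*F(-56) = (10*11)*(2*(-56)*(-22 - 56)) = 110*(2*(-56)*(-78)) = 110*8736 = 960960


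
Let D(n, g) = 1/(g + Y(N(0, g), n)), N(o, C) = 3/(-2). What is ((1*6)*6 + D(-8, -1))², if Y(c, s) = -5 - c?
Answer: 103684/81 ≈ 1280.0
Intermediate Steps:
N(o, C) = -3/2 (N(o, C) = 3*(-½) = -3/2)
D(n, g) = 1/(-7/2 + g) (D(n, g) = 1/(g + (-5 - 1*(-3/2))) = 1/(g + (-5 + 3/2)) = 1/(g - 7/2) = 1/(-7/2 + g))
((1*6)*6 + D(-8, -1))² = ((1*6)*6 + 2/(-7 + 2*(-1)))² = (6*6 + 2/(-7 - 2))² = (36 + 2/(-9))² = (36 + 2*(-⅑))² = (36 - 2/9)² = (322/9)² = 103684/81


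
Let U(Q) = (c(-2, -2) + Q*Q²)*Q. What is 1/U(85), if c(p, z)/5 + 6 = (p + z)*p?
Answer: 1/52201475 ≈ 1.9157e-8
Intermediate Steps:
c(p, z) = -30 + 5*p*(p + z) (c(p, z) = -30 + 5*((p + z)*p) = -30 + 5*(p*(p + z)) = -30 + 5*p*(p + z))
U(Q) = Q*(10 + Q³) (U(Q) = ((-30 + 5*(-2)² + 5*(-2)*(-2)) + Q*Q²)*Q = ((-30 + 5*4 + 20) + Q³)*Q = ((-30 + 20 + 20) + Q³)*Q = (10 + Q³)*Q = Q*(10 + Q³))
1/U(85) = 1/(85*(10 + 85³)) = 1/(85*(10 + 614125)) = 1/(85*614135) = 1/52201475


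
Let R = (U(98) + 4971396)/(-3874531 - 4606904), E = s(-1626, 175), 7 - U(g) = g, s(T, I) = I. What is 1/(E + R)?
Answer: 1696287/295855964 ≈ 0.0057335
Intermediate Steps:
U(g) = 7 - g
E = 175
R = -994261/1696287 (R = ((7 - 1*98) + 4971396)/(-3874531 - 4606904) = ((7 - 98) + 4971396)/(-8481435) = (-91 + 4971396)*(-1/8481435) = 4971305*(-1/8481435) = -994261/1696287 ≈ -0.58614)
1/(E + R) = 1/(175 - 994261/1696287) = 1/(295855964/1696287) = 1696287/295855964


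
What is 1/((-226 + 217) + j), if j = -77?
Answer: -1/86 ≈ -0.011628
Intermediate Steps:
1/((-226 + 217) + j) = 1/((-226 + 217) - 77) = 1/(-9 - 77) = 1/(-86) = -1/86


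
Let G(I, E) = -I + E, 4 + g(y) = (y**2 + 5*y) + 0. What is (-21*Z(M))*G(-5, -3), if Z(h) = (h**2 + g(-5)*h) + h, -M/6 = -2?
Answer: -4536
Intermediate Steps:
g(y) = -4 + y**2 + 5*y (g(y) = -4 + ((y**2 + 5*y) + 0) = -4 + (y**2 + 5*y) = -4 + y**2 + 5*y)
G(I, E) = E - I
M = 12 (M = -6*(-2) = 12)
Z(h) = h**2 - 3*h (Z(h) = (h**2 + (-4 + (-5)**2 + 5*(-5))*h) + h = (h**2 + (-4 + 25 - 25)*h) + h = (h**2 - 4*h) + h = h**2 - 3*h)
(-21*Z(M))*G(-5, -3) = (-252*(-3 + 12))*(-3 - 1*(-5)) = (-252*9)*(-3 + 5) = -21*108*2 = -2268*2 = -4536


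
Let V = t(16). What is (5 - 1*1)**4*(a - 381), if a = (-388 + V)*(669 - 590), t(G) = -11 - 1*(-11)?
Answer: -7944448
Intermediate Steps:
t(G) = 0 (t(G) = -11 + 11 = 0)
V = 0
a = -30652 (a = (-388 + 0)*(669 - 590) = -388*79 = -30652)
(5 - 1*1)**4*(a - 381) = (5 - 1*1)**4*(-30652 - 381) = (5 - 1)**4*(-31033) = 4**4*(-31033) = 256*(-31033) = -7944448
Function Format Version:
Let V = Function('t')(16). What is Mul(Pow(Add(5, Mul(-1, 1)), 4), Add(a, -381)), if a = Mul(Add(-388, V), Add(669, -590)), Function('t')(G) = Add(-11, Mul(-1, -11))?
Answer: -7944448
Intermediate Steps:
Function('t')(G) = 0 (Function('t')(G) = Add(-11, 11) = 0)
V = 0
a = -30652 (a = Mul(Add(-388, 0), Add(669, -590)) = Mul(-388, 79) = -30652)
Mul(Pow(Add(5, Mul(-1, 1)), 4), Add(a, -381)) = Mul(Pow(Add(5, Mul(-1, 1)), 4), Add(-30652, -381)) = Mul(Pow(Add(5, -1), 4), -31033) = Mul(Pow(4, 4), -31033) = Mul(256, -31033) = -7944448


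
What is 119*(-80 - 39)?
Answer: -14161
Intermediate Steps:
119*(-80 - 39) = 119*(-119) = -14161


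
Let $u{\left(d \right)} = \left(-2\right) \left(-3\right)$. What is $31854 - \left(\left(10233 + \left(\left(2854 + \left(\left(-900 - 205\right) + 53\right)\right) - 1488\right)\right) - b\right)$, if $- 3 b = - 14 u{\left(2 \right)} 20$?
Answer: $21867$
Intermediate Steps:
$u{\left(d \right)} = 6$
$b = 560$ ($b = - \frac{\left(-14\right) 6 \cdot 20}{3} = - \frac{\left(-84\right) 20}{3} = \left(- \frac{1}{3}\right) \left(-1680\right) = 560$)
$31854 - \left(\left(10233 + \left(\left(2854 + \left(\left(-900 - 205\right) + 53\right)\right) - 1488\right)\right) - b\right) = 31854 - \left(\left(10233 + \left(\left(2854 + \left(\left(-900 - 205\right) + 53\right)\right) - 1488\right)\right) - 560\right) = 31854 - \left(\left(10233 + \left(\left(2854 + \left(-1105 + 53\right)\right) - 1488\right)\right) - 560\right) = 31854 - \left(\left(10233 + \left(\left(2854 - 1052\right) - 1488\right)\right) - 560\right) = 31854 - \left(\left(10233 + \left(1802 - 1488\right)\right) - 560\right) = 31854 - \left(\left(10233 + 314\right) - 560\right) = 31854 - \left(10547 - 560\right) = 31854 - 9987 = 21867$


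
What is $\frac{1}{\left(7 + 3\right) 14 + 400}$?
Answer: $\frac{1}{540} \approx 0.0018519$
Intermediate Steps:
$\frac{1}{\left(7 + 3\right) 14 + 400} = \frac{1}{10 \cdot 14 + 400} = \frac{1}{140 + 400} = \frac{1}{540}$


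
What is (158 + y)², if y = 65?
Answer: 49729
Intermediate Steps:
(158 + y)² = (158 + 65)² = 223² = 49729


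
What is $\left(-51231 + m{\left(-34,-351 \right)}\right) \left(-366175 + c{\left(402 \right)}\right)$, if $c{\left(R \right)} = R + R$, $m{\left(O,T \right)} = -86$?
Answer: $18749743607$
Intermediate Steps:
$c{\left(R \right)} = 2 R$
$\left(-51231 + m{\left(-34,-351 \right)}\right) \left(-366175 + c{\left(402 \right)}\right) = \left(-51231 - 86\right) \left(-366175 + 2 \cdot 402\right) = - 51317 \left(-366175 + 804\right) = \left(-51317\right) \left(-365371\right) = 18749743607$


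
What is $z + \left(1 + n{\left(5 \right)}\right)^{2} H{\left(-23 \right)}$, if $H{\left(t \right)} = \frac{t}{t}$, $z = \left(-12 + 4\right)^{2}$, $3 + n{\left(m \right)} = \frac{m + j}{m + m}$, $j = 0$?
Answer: $\frac{265}{4} \approx 66.25$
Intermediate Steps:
$n{\left(m \right)} = - \frac{5}{2}$ ($n{\left(m \right)} = -3 + \frac{m + 0}{m + m} = -3 + \frac{m}{2 m} = -3 + m \frac{1}{2 m} = -3 + \frac{1}{2} = - \frac{5}{2}$)
$z = 64$ ($z = \left(-8\right)^{2} = 64$)
$H{\left(t \right)} = 1$
$z + \left(1 + n{\left(5 \right)}\right)^{2} H{\left(-23 \right)} = 64 + \left(1 - \frac{5}{2}\right)^{2} \cdot 1 = 64 + \left(- \frac{3}{2}\right)^{2} \cdot 1 = 64 + \frac{9}{4} \cdot 1 = 64 + \frac{9}{4} = \frac{265}{4}$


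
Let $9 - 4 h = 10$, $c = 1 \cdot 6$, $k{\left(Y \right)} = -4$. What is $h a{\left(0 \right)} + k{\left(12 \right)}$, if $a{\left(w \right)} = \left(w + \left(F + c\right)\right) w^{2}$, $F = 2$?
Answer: $-4$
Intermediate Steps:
$c = 6$
$h = - \frac{1}{4}$ ($h = \frac{9}{4} - \frac{5}{2} = - \frac{1}{4} \approx -0.25$)
$a{\left(w \right)} = w^{2} \left(8 + w\right)$ ($a{\left(w \right)} = \left(w + \left(2 + 6\right)\right) w^{2} = \left(w + 8\right) w^{2} = \left(8 + w\right) w^{2} = w^{2} \left(8 + w\right)$)
$h a{\left(0 \right)} + k{\left(12 \right)} = - \frac{0^{2} \left(8 + 0\right)}{4} - 4 = - \frac{0 \cdot 8}{4} - 4 = \left(- \frac{1}{4}\right) 0 - 4 = 0 - 4 = -4$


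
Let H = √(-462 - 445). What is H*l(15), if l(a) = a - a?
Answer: 0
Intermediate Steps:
l(a) = 0
H = I*√907 (H = √(-907) = I*√907 ≈ 30.116*I)
H*l(15) = (I*√907)*0 = 0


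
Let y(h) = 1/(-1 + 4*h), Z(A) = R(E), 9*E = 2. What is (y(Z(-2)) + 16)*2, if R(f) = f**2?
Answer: 1918/65 ≈ 29.508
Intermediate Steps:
E = 2/9 (E = (1/9)*2 = 2/9 ≈ 0.22222)
Z(A) = 4/81 (Z(A) = (2/9)**2 = 4/81)
(y(Z(-2)) + 16)*2 = (1/(-1 + 4*(4/81)) + 16)*2 = (1/(-1 + 16/81) + 16)*2 = (1/(-65/81) + 16)*2 = (-81/65 + 16)*2 = (959/65)*2 = 1918/65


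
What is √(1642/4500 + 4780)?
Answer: √107558210/150 ≈ 69.140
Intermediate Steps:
√(1642/4500 + 4780) = √(1642*(1/4500) + 4780) = √(821/2250 + 4780) = √(10755821/2250) = √107558210/150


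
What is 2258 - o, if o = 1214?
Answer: 1044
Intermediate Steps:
2258 - o = 2258 - 1*1214 = 2258 - 1214 = 1044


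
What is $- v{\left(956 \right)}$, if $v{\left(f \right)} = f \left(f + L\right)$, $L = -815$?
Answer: $-134796$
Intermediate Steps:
$v{\left(f \right)} = f \left(-815 + f\right)$ ($v{\left(f \right)} = f \left(f - 815\right) = f \left(-815 + f\right)$)
$- v{\left(956 \right)} = - 956 \left(-815 + 956\right) = - 956 \cdot 141 = \left(-1\right) 134796 = -134796$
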